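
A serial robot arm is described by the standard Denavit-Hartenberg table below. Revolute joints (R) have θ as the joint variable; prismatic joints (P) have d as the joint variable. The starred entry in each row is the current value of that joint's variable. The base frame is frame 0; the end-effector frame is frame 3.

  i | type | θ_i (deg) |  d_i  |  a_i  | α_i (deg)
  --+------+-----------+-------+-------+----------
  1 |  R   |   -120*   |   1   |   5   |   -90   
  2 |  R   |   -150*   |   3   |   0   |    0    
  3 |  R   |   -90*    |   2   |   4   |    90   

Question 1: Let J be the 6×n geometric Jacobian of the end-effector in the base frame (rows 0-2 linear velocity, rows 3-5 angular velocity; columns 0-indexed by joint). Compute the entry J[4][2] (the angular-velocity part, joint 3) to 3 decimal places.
-0.500

axis z_2 = (0.8660,-0.5000,0.0000); lever o_n−o_2 = (2.7321,0.7321,-3.4641)
cross product → J_v[:, 2] = (1.7321,3.0000,2.0000)
J_ω[:, 2] = z_2
entry J[4][2] = -0.5000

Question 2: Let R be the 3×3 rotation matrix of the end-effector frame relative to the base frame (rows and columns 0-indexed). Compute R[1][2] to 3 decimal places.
End-effector z-axis (col 2 of R) = (-0.4330,-0.7500,-0.5000)
R[1][2] = -0.7500

-0.750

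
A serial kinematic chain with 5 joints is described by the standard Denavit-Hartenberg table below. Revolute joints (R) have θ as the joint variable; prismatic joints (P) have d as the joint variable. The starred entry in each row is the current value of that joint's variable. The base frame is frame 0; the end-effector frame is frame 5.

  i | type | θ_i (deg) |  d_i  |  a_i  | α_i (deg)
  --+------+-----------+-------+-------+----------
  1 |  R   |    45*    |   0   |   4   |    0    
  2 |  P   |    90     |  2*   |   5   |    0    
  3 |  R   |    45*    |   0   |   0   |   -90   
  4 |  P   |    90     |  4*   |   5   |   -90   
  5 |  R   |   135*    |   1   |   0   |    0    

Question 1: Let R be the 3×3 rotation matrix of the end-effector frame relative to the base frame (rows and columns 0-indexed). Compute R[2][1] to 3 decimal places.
End-effector y-axis (col 1 of R) = (-0.0000,-0.7071,0.7071)
R[2][1] = 0.7071

0.707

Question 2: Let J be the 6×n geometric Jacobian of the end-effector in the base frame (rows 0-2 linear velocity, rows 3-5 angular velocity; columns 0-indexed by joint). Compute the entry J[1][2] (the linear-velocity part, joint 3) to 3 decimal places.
1.000

axis z_2 = (0.0000,0.0000,1.0000); lever o_n−o_2 = (1.0000,-4.0000,-5.0000)
cross product → J_v[:, 2] = (4.0000,1.0000,-0.0000)
J_ω[:, 2] = z_2
entry J[1][2] = 1.0000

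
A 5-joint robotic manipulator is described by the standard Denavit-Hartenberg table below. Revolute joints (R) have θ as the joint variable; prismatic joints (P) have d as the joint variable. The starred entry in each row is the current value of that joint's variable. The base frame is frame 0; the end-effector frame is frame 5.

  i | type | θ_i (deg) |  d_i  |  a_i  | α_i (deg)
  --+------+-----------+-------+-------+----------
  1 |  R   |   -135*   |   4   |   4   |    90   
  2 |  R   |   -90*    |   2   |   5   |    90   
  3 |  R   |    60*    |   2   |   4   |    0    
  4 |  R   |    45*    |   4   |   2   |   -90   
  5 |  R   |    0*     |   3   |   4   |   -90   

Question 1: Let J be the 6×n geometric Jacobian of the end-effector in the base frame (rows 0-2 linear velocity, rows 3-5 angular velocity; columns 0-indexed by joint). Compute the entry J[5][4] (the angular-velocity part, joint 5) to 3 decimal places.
axis z_4 = (0.1830,-0.1830,0.9659); lever o_n−o_4 = (-2.1830,2.1830,3.9331)
cross product → J_v[:, 4] = (-2.8284,-2.8284,0.0000)
J_ω[:, 4] = z_4
entry J[5][4] = 0.9659

0.966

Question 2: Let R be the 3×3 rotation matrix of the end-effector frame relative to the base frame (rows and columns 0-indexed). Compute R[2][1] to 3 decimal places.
End-effector y-axis (col 1 of R) = (-0.1830,0.1830,-0.9659)
R[2][1] = -0.9659

-0.966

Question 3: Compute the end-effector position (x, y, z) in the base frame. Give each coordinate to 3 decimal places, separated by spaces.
-5.999 8.827 1.451

after link 1: o_1 = (-2.8284, -2.8284, 4.0000)
after link 2: o_2 = (-4.2426, -1.4142, -1.0000)
after link 3: o_3 = (-5.2779, 2.4495, -3.0000)
after link 4: o_4 = (-3.8155, 6.6439, -2.4824)
after link 5: o_5 = (-5.9985, 8.8270, 1.4507)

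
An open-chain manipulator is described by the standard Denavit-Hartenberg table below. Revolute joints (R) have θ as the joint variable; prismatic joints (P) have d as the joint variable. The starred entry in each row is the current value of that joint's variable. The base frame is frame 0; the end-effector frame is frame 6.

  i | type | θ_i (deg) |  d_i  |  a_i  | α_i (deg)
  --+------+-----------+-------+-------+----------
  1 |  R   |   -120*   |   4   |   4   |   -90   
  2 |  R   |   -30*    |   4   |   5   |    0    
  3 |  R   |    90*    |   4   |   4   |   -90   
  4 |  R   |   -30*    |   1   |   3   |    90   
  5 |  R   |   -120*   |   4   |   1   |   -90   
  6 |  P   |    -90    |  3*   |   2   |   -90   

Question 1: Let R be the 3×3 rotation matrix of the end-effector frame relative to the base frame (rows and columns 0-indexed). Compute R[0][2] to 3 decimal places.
End-effector z-axis (col 2 of R) = (-0.4833,-0.3370,0.8080)
R[0][2] = -0.4833

-0.483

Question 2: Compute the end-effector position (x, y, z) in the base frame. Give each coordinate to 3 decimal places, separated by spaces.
7.525 -18.456 2.493

after link 1: o_1 = (-2.0000, -3.4641, 4.0000)
after link 2: o_2 = (-0.7010, -9.2141, 6.5000)
after link 3: o_3 = (1.7631, -12.9462, 3.0359)
after link 4: o_4 = (2.8457, -14.0712, 0.2859)
after link 5: o_5 = (5.8624, -15.2742, 2.8260)
after link 6: o_6 = (7.5254, -18.4560, 2.4934)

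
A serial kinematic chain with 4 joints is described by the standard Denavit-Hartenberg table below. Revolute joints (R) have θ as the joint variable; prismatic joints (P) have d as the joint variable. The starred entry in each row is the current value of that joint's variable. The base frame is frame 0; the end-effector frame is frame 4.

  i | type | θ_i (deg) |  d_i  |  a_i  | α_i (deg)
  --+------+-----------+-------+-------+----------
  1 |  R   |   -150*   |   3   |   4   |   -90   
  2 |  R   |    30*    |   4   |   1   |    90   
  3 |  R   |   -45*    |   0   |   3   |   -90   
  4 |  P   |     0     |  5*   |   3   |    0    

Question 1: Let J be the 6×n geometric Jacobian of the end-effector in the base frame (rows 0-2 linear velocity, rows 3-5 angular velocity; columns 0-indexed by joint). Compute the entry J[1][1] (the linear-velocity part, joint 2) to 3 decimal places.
axis z_1 = (0.5000,-0.8660,0.0000); lever o_n−o_1 = (-4.9372,-6.6528,-4.3891)
cross product → J_v[:, 1] = (3.8011,2.1945,-7.6021)
J_ω[:, 1] = z_1
entry J[1][1] = 2.1945

2.195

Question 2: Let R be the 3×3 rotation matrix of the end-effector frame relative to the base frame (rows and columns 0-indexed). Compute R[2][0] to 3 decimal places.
-0.354

End-effector x-axis (col 0 of R) = (-0.8839,0.3062,-0.3536)
R[2][0] = -0.3536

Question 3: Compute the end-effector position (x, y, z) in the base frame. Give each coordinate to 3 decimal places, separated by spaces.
-8.401 -8.653 -1.389

after link 1: o_1 = (-3.4641, -2.0000, 3.0000)
after link 2: o_2 = (-2.2141, -5.8971, 2.5000)
after link 3: o_3 = (-4.8658, -4.9786, 1.4393)
after link 4: o_4 = (-8.4013, -8.6528, -1.3891)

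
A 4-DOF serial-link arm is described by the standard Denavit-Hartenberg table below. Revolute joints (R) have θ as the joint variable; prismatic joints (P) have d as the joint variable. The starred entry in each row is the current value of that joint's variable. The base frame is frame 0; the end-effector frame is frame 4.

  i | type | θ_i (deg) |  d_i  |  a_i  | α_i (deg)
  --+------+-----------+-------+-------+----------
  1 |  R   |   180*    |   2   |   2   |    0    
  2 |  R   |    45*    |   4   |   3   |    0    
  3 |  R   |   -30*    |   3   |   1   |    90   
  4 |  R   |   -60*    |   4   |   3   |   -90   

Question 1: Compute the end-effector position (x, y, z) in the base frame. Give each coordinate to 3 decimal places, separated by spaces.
after link 1: o_1 = (-2.0000, 0.0000, 2.0000)
after link 2: o_2 = (-4.1213, -2.1213, 6.0000)
after link 3: o_3 = (-5.0872, -2.3801, 9.0000)
after link 4: o_4 = (-7.5714, 1.0953, 6.4019)

-7.571 1.095 6.402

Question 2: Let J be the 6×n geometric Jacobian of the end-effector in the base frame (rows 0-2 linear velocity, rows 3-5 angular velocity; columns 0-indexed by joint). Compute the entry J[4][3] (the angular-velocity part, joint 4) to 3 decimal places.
0.966

axis z_3 = (-0.2588,0.9659,0.0000); lever o_n−o_3 = (-2.4842,3.4755,-2.5981)
cross product → J_v[:, 3] = (-2.5095,-0.6724,1.5000)
J_ω[:, 3] = z_3
entry J[4][3] = 0.9659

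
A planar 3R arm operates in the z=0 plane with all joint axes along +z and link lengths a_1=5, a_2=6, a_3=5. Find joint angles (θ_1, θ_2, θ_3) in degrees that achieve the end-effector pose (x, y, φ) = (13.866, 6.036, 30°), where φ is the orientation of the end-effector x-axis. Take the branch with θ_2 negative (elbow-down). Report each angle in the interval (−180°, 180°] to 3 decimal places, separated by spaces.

44.995 -44.987 29.992

wrist centre = target − a_3·(cos φ, sin φ) = (9.5359, 3.5360)
cos θ_2 = (103.4362−5²−6²)/(2·5·6) = 0.7073; θ_2 = -44.9868° (elbow-down)
β = atan2(3.5360,9.5359) = 20.3453°; ψ = atan2(-4.2417,9.2436) = -24.6492°
θ_1 = β − ψ = 44.9945°
θ_3 = φ − θ_1 − θ_2 = 29.9923° (wrapped to (-180°,180°])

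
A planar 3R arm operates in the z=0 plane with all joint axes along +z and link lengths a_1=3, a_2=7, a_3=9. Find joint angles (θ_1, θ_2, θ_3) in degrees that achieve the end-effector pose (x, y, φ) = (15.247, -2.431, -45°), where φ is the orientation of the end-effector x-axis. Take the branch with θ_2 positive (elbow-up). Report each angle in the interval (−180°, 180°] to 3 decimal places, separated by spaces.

2.771 29.990 -77.761

wrist centre = target − a_3·(cos φ, sin φ) = (8.8830, 3.9330)
cos θ_2 = (94.3766−3²−7²)/(2·3·7) = 0.8661; θ_2 = 29.9905° (elbow-up)
β = atan2(3.9330,8.8830) = 23.8813°; ψ = atan2(3.4990,9.0628) = 21.1108°
θ_1 = β − ψ = 2.7705°
θ_3 = φ − θ_1 − θ_2 = -77.7610° (wrapped to (-180°,180°])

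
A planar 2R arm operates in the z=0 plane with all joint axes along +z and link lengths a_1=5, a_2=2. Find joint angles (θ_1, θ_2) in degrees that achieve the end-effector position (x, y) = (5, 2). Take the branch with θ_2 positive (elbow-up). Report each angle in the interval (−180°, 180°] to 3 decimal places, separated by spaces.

cos θ_2 = (29.0000−5²−2²)/(2·5·2) = 0.0000; θ_2 = 90.0000° (elbow-up)
β = atan2(2.0000,5.0000) = 21.8014°; ψ = atan2(2.0000,5.0000) = 21.8014°
θ_1 = β − ψ = 0.0000°

0.000 90.000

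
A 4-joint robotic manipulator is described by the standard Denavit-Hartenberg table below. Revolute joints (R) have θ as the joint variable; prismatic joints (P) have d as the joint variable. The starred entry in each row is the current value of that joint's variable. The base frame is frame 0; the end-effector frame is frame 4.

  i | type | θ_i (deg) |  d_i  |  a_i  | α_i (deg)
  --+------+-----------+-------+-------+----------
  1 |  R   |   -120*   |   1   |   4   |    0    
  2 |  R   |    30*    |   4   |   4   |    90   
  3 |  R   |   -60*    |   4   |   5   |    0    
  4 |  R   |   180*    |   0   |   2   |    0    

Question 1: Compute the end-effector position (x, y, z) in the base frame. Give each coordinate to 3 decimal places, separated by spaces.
after link 1: o_1 = (-2.0000, -3.4641, 1.0000)
after link 2: o_2 = (-2.0000, -7.4641, 5.0000)
after link 3: o_3 = (-6.0000, -9.9641, 0.6699)
after link 4: o_4 = (-6.0000, -8.9641, 2.4019)

-6.000 -8.964 2.402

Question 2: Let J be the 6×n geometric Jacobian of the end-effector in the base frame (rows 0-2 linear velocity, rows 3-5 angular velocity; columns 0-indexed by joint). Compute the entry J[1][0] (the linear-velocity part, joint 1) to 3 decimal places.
-6.000

axis z_0 = ẑ; lever o_n−o_0 = (-6.0000,-8.9641,2.4019)
cross product → J_v[:, 0] = (8.9641,-6.0000,0.0000)
J_ω[:, 0] = z_0
entry J[1][0] = -6.0000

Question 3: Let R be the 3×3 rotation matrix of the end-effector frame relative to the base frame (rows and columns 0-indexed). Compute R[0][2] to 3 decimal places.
-1.000

End-effector z-axis (col 2 of R) = (-1.0000,-0.0000,0.0000)
R[0][2] = -1.0000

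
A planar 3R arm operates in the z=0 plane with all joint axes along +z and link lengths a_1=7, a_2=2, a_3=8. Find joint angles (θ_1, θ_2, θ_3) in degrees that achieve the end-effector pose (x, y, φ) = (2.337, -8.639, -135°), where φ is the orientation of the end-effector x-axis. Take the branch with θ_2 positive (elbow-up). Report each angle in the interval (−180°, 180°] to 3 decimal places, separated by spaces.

-30.001 45.012 -150.011

wrist centre = target − a_3·(cos φ, sin φ) = (7.9939, -2.9821)
cos θ_2 = (72.7949−7²−2²)/(2·7·2) = 0.7070; θ_2 = 45.0118° (elbow-up)
β = atan2(-2.9821,7.9939) = -20.4583°; ψ = atan2(1.4145,8.4139) = 9.5430°
θ_1 = β − ψ = -30.0013°
θ_3 = φ − θ_1 − θ_2 = -150.0105° (wrapped to (-180°,180°])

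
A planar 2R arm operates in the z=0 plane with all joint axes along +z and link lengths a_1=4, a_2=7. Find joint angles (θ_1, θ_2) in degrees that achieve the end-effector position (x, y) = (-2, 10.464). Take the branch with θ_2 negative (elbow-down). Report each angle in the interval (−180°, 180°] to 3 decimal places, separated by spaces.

120.003 -30.004

cos θ_2 = (113.4953−4²−7²)/(2·4·7) = 0.8660; θ_2 = -30.0044° (elbow-down)
β = atan2(10.4640,-2.0000) = 100.8205°; ψ = atan2(-3.5005,10.0619) = -19.1824°
θ_1 = β − ψ = 120.0029°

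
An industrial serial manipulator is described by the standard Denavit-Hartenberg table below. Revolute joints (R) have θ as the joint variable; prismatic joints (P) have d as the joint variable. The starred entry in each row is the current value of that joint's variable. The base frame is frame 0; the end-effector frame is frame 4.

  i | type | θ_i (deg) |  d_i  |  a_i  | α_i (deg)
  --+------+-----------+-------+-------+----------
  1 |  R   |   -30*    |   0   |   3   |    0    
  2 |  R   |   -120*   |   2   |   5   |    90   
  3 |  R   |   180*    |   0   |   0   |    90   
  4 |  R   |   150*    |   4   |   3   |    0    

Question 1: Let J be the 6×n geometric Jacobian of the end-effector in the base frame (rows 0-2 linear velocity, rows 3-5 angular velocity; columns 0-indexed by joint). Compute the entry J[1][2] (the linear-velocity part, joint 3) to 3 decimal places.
2.000

axis z_2 = (-0.5000,0.8660,0.0000); lever o_n−o_2 = (-3.0000,-0.0000,4.0000)
cross product → J_v[:, 2] = (3.4641,2.0000,2.5981)
J_ω[:, 2] = z_2
entry J[1][2] = 2.0000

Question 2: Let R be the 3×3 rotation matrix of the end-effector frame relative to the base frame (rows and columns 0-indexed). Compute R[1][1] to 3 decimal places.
-1.000

End-effector y-axis (col 1 of R) = (0.0000,-1.0000,-0.0000)
R[1][1] = -1.0000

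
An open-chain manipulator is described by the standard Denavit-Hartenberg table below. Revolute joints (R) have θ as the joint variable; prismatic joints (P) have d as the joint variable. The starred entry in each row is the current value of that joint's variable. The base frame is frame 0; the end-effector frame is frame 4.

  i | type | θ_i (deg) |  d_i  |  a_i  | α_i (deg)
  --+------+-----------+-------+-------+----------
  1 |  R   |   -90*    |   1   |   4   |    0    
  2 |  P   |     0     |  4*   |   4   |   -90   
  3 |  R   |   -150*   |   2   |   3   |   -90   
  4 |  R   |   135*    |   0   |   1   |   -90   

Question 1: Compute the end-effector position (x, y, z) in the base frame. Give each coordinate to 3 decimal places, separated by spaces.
1.293 -6.014 6.146

after link 1: o_1 = (0.0000, -4.0000, 1.0000)
after link 2: o_2 = (0.0000, -8.0000, 5.0000)
after link 3: o_3 = (2.0000, -5.4019, 6.5000)
after link 4: o_4 = (1.2929, -6.0143, 6.1464)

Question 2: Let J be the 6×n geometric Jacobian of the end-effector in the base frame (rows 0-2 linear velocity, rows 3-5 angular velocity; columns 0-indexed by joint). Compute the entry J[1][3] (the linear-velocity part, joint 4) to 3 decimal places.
-0.612

axis z_3 = (0.0000,-0.5000,0.8660); lever o_n−o_3 = (-0.7071,-0.6124,-0.3536)
cross product → J_v[:, 3] = (0.7071,-0.6124,-0.3536)
J_ω[:, 3] = z_3
entry J[1][3] = -0.6124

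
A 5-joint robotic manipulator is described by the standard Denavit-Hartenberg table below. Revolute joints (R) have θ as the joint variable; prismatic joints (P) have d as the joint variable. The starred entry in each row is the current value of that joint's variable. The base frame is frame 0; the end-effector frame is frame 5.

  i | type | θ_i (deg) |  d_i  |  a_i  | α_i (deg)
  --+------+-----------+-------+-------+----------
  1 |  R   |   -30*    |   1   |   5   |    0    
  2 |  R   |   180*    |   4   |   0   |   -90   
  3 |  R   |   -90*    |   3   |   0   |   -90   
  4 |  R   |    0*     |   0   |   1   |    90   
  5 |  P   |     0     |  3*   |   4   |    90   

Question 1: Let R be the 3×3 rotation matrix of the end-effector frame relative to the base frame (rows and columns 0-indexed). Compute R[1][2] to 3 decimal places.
-0.500

End-effector z-axis (col 2 of R) = (0.8660,-0.5000,0.0000)
R[1][2] = -0.5000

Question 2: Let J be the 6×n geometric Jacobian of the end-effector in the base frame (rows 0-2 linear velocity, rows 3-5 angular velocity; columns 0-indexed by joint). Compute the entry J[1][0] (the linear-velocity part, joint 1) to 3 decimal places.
1.330

axis z_0 = ẑ; lever o_n−o_0 = (1.3301,-7.6962,10.0000)
cross product → J_v[:, 0] = (7.6962,1.3301,-0.0000)
J_ω[:, 0] = z_0
entry J[1][0] = 1.3301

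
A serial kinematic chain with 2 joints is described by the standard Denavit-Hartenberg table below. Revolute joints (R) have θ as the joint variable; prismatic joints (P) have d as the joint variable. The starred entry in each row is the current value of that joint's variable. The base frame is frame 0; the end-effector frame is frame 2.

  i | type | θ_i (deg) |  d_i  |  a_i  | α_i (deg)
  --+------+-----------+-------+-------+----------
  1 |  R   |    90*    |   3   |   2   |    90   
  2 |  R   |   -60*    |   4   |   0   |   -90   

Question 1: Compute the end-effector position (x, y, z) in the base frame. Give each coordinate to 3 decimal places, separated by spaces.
4.000 2.000 3.000

after link 1: o_1 = (0.0000, 2.0000, 3.0000)
after link 2: o_2 = (4.0000, 2.0000, 3.0000)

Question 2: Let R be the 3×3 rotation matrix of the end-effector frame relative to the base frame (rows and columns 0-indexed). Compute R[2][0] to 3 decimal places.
-0.866

End-effector x-axis (col 0 of R) = (0.0000,0.5000,-0.8660)
R[2][0] = -0.8660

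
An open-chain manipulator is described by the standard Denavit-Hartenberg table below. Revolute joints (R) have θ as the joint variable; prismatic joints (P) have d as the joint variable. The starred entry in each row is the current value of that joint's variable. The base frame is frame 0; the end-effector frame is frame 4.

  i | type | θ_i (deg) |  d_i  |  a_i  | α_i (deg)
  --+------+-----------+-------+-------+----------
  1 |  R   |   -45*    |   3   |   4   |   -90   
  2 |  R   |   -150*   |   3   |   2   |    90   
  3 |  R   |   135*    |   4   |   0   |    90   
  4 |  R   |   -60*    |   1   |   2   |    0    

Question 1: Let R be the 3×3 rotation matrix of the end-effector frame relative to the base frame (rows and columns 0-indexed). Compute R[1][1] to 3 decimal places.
End-effector y-axis (col 1 of R) = (0.6312,0.2348,-0.7392)
R[1][1] = 0.2348

0.235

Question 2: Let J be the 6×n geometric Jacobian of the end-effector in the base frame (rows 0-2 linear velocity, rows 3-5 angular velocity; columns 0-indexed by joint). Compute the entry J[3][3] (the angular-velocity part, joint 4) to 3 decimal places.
axis z_3 = (0.0670,0.9330,0.3536); lever o_n−o_3 = (1.6124,0.3876,1.5000)
cross product → J_v[:, 3] = (1.2625,0.4696,-1.4784)
J_ω[:, 3] = z_3
entry J[3][3] = 0.0670

0.067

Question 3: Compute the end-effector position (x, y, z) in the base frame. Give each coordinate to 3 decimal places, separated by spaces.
after link 1: o_1 = (2.8284, -2.8284, 3.0000)
after link 2: o_2 = (3.7250, 0.5176, 4.0000)
after link 3: o_3 = (2.3108, 1.9319, 0.5359)
after link 4: o_4 = (3.9232, 2.3195, 2.0359)

3.923 2.319 2.036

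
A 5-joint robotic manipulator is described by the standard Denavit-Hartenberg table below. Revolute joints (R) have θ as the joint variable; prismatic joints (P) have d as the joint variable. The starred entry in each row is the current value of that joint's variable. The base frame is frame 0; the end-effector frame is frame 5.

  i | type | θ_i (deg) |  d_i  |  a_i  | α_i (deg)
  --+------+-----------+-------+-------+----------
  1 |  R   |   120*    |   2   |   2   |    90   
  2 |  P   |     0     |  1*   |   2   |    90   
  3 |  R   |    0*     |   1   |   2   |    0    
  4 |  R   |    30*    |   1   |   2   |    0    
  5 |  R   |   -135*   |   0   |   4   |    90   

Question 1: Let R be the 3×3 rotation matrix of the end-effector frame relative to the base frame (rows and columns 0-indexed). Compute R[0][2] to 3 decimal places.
End-effector z-axis (col 2 of R) = (0.7071,-0.7071,-0.0000)
R[0][2] = 0.7071

0.707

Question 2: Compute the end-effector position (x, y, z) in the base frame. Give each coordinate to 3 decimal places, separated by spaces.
-4.962 4.868 -0.000

after link 1: o_1 = (-1.0000, 1.7321, 2.0000)
after link 2: o_2 = (-1.1340, 3.9641, 2.0000)
after link 3: o_3 = (-2.1340, 5.6962, 1.0000)
after link 4: o_4 = (-2.1340, 7.6962, 0.0000)
after link 5: o_5 = (-4.9624, 4.8677, -0.0000)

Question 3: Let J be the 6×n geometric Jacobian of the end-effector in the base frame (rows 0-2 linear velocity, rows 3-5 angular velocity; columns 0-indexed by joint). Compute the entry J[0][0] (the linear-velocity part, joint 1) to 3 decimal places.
-4.868

axis z_0 = ẑ; lever o_n−o_0 = (-4.9624,4.8677,-0.0000)
cross product → J_v[:, 0] = (-4.8677,-4.9624,0.0000)
J_ω[:, 0] = z_0
entry J[0][0] = -4.8677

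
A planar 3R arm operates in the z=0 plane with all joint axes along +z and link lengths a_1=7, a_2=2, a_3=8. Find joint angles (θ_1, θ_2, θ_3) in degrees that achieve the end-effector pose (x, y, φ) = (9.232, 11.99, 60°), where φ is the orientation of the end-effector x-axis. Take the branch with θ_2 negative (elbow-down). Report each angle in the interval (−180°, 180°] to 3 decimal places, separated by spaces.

wrist centre = target − a_3·(cos φ, sin φ) = (5.2320, 5.0618)
cos θ_2 = (52.9956−7²−2²)/(2·7·2) = -0.0002; θ_2 = -90.0090° (elbow-down)
β = atan2(5.0618,5.2320) = 44.0527°; ψ = atan2(-2.0000,6.9997) = -15.9461°
θ_1 = β − ψ = 59.9988°
θ_3 = φ − θ_1 − θ_2 = 90.0102° (wrapped to (-180°,180°])

59.999 -90.009 90.010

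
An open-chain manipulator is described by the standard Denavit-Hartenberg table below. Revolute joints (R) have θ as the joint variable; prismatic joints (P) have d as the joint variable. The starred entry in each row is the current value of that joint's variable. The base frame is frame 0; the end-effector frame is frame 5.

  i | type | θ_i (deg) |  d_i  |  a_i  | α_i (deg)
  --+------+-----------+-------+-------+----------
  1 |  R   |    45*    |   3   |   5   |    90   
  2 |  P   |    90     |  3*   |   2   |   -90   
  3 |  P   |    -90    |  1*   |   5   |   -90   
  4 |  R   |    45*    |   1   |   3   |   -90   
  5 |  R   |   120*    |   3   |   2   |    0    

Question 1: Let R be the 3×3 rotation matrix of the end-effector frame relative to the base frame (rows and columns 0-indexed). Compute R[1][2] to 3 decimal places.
End-effector z-axis (col 2 of R) = (0.0000,1.0000,-0.0000)
R[1][2] = 1.0000

1.000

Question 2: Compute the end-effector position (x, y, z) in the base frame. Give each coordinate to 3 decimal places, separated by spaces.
after link 1: o_1 = (3.5355, 3.5355, 3.0000)
after link 2: o_2 = (5.6569, 1.4142, 5.0000)
after link 3: o_3 = (8.4853, -2.8284, 5.0000)
after link 4: o_4 = (11.4853, -2.8284, 6.0000)
after link 5: o_5 = (10.4853, 0.1716, 4.2679)

10.485 0.172 4.268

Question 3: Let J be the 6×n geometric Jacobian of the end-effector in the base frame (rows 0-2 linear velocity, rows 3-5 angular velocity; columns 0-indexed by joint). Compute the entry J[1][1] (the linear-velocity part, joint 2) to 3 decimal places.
prismatic axis z_1 = (0.7071,-0.7071,0.0000)
J_v[:, 1] = z_1; J_ω[:, 1] = (0,0,0)
entry J[1][1] = -0.7071

-0.707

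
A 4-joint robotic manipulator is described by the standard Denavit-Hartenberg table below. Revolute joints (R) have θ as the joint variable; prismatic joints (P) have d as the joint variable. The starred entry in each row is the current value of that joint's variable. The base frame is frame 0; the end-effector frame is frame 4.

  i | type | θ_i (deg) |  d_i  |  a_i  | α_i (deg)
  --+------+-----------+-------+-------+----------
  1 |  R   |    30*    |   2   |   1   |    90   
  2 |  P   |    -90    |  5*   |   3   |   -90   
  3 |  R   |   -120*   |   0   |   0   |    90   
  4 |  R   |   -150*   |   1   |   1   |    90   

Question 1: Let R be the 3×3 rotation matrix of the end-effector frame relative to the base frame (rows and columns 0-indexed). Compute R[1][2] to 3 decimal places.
End-effector z-axis (col 2 of R) = (0.5335,0.8080,-0.2500)
R[1][2] = 0.8080

0.808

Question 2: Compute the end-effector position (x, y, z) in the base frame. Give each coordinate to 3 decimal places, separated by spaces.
2.308 -2.998 -0.567

after link 1: o_1 = (0.8660, 0.5000, 2.0000)
after link 2: o_2 = (3.3660, -3.8301, -1.0000)
after link 3: o_3 = (3.3660, -3.8301, -1.0000)
after link 4: o_4 = (2.3080, -2.9976, -0.5670)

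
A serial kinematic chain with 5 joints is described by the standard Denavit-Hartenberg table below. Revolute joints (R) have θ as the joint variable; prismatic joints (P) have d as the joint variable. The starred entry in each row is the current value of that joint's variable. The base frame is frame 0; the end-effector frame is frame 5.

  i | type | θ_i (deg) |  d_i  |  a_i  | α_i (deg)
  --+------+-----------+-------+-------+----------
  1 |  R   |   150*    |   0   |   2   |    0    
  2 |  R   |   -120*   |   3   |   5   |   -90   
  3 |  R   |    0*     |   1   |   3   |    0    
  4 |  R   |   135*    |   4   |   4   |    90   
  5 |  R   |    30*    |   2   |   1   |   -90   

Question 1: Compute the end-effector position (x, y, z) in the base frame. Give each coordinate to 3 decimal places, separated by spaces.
0.691 8.750 -1.855

after link 1: o_1 = (-1.7321, 1.0000, 0.0000)
after link 2: o_2 = (2.5981, 3.5000, 3.0000)
after link 3: o_3 = (4.6962, 5.8660, 3.0000)
after link 4: o_4 = (0.2467, 7.9159, 0.1716)
after link 5: o_5 = (0.6911, 8.7498, -1.8550)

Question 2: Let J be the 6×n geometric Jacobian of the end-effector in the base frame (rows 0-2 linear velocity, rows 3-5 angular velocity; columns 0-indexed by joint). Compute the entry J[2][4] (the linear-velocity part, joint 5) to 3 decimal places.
axis z_4 = (0.6124,0.3536,-0.7071); lever o_n−o_4 = (0.4444,0.8339,-2.0266)
cross product → J_v[:, 4] = (-0.1268,0.9268,0.3536)
J_ω[:, 4] = z_4
entry J[2][4] = 0.3536

0.354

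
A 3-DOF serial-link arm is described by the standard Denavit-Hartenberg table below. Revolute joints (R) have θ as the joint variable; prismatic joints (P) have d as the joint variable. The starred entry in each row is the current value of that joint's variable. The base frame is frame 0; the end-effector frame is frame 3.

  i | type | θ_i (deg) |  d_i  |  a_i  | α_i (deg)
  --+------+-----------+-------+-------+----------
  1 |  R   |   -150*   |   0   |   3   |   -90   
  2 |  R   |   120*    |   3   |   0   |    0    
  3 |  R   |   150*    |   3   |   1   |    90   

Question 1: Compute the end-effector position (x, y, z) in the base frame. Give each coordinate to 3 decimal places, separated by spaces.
after link 1: o_1 = (-2.5981, -1.5000, 0.0000)
after link 2: o_2 = (-1.0981, -4.0981, 0.0000)
after link 3: o_3 = (0.4019, -6.6962, 1.0000)

0.402 -6.696 1.000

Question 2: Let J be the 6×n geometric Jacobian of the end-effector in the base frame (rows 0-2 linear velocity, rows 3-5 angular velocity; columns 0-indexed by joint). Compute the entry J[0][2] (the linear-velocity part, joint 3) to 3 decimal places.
axis z_2 = (0.5000,-0.8660,0.0000); lever o_n−o_2 = (1.5000,-2.5981,1.0000)
cross product → J_v[:, 2] = (-0.8660,-0.5000,0.0000)
J_ω[:, 2] = z_2
entry J[0][2] = -0.8660

-0.866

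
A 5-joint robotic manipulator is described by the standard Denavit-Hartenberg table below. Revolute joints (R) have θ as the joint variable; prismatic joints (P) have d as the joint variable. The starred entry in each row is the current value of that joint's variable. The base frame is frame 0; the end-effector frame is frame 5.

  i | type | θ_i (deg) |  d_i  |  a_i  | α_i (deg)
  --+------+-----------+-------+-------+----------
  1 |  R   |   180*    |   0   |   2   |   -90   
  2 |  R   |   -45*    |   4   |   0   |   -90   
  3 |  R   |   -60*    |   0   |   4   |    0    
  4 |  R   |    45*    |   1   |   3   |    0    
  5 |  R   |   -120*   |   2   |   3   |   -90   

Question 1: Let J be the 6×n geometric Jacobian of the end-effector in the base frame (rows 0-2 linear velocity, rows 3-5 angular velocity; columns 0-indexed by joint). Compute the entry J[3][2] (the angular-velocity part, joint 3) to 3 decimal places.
-0.707

axis z_2 = (-0.7071,-0.0000,-0.7071); lever o_n−o_2 = (-4.0846,-6.3619,-0.1581)
cross product → J_v[:, 2] = (-4.4985,2.7765,4.4985)
J_ω[:, 2] = z_2
entry J[3][2] = -0.7071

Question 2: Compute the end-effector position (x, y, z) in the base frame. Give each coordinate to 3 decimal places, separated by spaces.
after link 1: o_1 = (-2.0000, 0.0000, 0.0000)
after link 2: o_2 = (-2.0000, -4.0000, 0.0000)
after link 3: o_3 = (-3.4142, -7.4641, 1.4142)
after link 4: o_4 = (-6.1704, -8.2406, 2.7561)
after link 5: o_5 = (-6.0846, -10.3619, -0.1581)

-6.085 -10.362 -0.158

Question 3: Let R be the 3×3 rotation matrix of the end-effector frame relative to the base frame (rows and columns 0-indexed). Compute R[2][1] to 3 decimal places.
0.707

End-effector y-axis (col 1 of R) = (0.7071,-0.0000,0.7071)
R[2][1] = 0.7071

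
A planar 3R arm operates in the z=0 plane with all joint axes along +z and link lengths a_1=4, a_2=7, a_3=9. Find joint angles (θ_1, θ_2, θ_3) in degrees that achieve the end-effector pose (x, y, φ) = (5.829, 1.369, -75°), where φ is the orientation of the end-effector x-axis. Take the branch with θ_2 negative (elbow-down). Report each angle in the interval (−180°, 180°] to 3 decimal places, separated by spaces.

wrist centre = target − a_3·(cos φ, sin φ) = (3.4996, 10.0623)
cos θ_2 = (113.4979−4²−7²)/(2·4·7) = 0.8660; θ_2 = -29.9990° (elbow-down)
β = atan2(10.0623,3.4996) = 70.8226°; ψ = atan2(-3.4999,10.0622) = -19.1789°
θ_1 = β − ψ = 90.0015°
θ_3 = φ − θ_1 − θ_2 = -135.0025° (wrapped to (-180°,180°])

90.001 -29.999 -135.003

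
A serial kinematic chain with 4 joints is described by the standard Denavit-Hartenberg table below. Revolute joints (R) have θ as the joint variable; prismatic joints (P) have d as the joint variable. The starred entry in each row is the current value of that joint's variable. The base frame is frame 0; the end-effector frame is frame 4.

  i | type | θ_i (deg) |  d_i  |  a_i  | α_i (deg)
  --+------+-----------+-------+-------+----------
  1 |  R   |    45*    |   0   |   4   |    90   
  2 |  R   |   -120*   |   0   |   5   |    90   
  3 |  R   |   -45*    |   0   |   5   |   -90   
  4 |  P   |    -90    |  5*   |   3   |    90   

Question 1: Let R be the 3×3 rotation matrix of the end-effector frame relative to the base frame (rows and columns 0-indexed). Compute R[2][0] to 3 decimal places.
0.500

End-effector x-axis (col 0 of R) = (-0.6124,-0.6124,0.5000)
R[2][0] = 0.5000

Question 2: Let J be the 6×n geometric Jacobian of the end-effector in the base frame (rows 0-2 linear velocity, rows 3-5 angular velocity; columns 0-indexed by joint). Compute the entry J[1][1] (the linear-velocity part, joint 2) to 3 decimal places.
6.331

axis z_1 = (0.7071,-0.7071,0.0000); lever o_n−o_1 = (-6.1049,-6.1049,-8.9539)
cross product → J_v[:, 1] = (6.3313,6.3313,-8.6336)
J_ω[:, 1] = z_1
entry J[1][1] = 6.3313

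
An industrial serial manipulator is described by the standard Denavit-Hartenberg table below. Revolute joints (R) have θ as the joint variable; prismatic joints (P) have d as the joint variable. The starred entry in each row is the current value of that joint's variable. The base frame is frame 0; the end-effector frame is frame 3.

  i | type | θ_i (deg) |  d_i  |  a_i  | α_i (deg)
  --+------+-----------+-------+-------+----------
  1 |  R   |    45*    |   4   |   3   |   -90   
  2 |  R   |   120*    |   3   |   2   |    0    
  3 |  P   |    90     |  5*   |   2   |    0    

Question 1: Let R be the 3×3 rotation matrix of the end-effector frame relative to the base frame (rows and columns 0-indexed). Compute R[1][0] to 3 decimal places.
-0.612

End-effector x-axis (col 0 of R) = (-0.6124,-0.6124,0.5000)
R[1][0] = -0.6124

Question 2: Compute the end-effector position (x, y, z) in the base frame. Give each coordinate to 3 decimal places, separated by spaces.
after link 1: o_1 = (2.1213, 2.1213, 4.0000)
after link 2: o_2 = (-0.7071, 3.5355, 2.2679)
after link 3: o_3 = (-5.4674, 5.8463, 3.2679)

-5.467 5.846 3.268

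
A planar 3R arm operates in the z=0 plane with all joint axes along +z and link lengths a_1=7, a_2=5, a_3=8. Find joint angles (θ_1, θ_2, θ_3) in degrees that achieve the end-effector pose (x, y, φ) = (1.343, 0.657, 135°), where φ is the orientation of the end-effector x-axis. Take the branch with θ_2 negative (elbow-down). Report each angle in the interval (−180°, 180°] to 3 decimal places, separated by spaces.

0.001 -90.003 -134.998

wrist centre = target − a_3·(cos φ, sin φ) = (6.9999, -4.9999)
cos θ_2 = (73.9965−7²−5²)/(2·7·5) = -0.0000; θ_2 = -90.0029° (elbow-down)
β = atan2(-4.9999,6.9999) = -35.5375°; ψ = atan2(-5.0000,6.9998) = -35.5386°
θ_1 = β − ψ = 0.0012°
θ_3 = φ − θ_1 − θ_2 = -134.9983° (wrapped to (-180°,180°])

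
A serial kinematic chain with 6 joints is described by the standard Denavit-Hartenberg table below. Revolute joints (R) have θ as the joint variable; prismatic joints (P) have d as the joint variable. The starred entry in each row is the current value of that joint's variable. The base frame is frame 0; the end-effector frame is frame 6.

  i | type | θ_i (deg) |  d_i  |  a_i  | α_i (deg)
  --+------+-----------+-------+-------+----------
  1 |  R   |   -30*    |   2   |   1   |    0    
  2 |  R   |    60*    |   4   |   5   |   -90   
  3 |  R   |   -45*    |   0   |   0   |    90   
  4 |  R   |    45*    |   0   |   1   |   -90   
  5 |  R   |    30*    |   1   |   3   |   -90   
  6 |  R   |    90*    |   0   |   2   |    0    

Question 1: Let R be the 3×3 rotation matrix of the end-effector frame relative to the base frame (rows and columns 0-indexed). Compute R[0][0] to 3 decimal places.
0.787

End-effector x-axis (col 0 of R) = (0.7866,-0.3624,0.5000)
R[0][0] = 0.7866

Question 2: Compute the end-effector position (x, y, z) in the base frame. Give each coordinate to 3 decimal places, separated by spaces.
after link 1: o_1 = (0.8660, -0.5000, 2.0000)
after link 2: o_2 = (5.1962, 2.0000, 6.0000)
after link 3: o_3 = (5.1962, 2.0000, 6.0000)
after link 4: o_4 = (5.2756, 2.8624, 6.5000)
after link 5: o_5 = (5.6140, 5.9956, 6.2384)
after link 6: o_6 = (7.1872, 5.2708, 7.2384)

7.187 5.271 7.238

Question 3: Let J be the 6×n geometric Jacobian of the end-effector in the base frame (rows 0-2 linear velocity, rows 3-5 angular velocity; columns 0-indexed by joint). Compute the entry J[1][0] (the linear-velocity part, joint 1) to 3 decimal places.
7.187

axis z_0 = ẑ; lever o_n−o_0 = (7.1872,5.2708,7.2384)
cross product → J_v[:, 0] = (-5.2708,7.1872,0.0000)
J_ω[:, 0] = z_0
entry J[1][0] = 7.1872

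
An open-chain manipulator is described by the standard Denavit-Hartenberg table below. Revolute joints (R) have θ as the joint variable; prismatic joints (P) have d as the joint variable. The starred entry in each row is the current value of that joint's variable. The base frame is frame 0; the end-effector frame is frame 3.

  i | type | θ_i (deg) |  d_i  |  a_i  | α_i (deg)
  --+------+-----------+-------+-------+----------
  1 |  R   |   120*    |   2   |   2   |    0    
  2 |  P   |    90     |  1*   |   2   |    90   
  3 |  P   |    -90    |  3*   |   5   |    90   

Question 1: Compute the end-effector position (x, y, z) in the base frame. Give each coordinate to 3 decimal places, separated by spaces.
after link 1: o_1 = (-1.0000, 1.7321, 2.0000)
after link 2: o_2 = (-2.7321, 0.7321, 3.0000)
after link 3: o_3 = (-4.2321, 3.3301, -2.0000)

-4.232 3.330 -2.000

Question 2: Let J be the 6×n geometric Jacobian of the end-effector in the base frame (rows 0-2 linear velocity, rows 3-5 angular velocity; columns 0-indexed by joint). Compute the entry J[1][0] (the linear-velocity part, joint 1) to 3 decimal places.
axis z_0 = ẑ; lever o_n−o_0 = (-4.2321,3.3301,-2.0000)
cross product → J_v[:, 0] = (-3.3301,-4.2321,0.0000)
J_ω[:, 0] = z_0
entry J[1][0] = -4.2321

-4.232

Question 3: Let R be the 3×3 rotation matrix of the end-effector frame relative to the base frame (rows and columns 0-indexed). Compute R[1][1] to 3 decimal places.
0.866

End-effector y-axis (col 1 of R) = (-0.5000,0.8660,0.0000)
R[1][1] = 0.8660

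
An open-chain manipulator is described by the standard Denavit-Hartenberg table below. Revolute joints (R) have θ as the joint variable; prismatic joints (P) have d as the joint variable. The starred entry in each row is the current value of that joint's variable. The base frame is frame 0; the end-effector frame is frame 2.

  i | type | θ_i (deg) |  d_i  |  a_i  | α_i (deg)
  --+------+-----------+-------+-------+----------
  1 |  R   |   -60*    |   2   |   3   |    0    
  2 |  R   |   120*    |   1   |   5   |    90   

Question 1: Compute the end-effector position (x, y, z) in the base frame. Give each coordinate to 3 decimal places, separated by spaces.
4.000 1.732 3.000

after link 1: o_1 = (1.5000, -2.5981, 2.0000)
after link 2: o_2 = (4.0000, 1.7321, 3.0000)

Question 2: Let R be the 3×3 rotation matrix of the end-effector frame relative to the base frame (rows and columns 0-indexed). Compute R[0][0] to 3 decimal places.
End-effector x-axis (col 0 of R) = (0.5000,0.8660,0.0000)
R[0][0] = 0.5000

0.500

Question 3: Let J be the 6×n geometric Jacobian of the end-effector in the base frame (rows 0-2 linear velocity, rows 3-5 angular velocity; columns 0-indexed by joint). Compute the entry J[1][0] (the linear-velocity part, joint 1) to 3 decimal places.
4.000

axis z_0 = ẑ; lever o_n−o_0 = (4.0000,1.7321,3.0000)
cross product → J_v[:, 0] = (-1.7321,4.0000,0.0000)
J_ω[:, 0] = z_0
entry J[1][0] = 4.0000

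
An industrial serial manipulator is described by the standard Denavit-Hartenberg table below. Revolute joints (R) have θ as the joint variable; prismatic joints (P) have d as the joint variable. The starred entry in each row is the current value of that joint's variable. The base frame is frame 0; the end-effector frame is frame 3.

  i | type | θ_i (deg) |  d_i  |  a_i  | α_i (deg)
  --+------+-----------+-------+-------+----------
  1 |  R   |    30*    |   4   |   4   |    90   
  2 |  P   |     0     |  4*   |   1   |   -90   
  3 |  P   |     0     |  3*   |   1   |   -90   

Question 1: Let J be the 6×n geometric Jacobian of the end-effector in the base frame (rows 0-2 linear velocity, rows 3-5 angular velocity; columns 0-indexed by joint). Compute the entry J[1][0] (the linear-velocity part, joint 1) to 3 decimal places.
7.196

axis z_0 = ẑ; lever o_n−o_0 = (7.1962,-0.4641,7.0000)
cross product → J_v[:, 0] = (0.4641,7.1962,-0.0000)
J_ω[:, 0] = z_0
entry J[1][0] = 7.1962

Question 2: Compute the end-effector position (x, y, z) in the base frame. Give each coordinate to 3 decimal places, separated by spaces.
after link 1: o_1 = (3.4641, 2.0000, 4.0000)
after link 2: o_2 = (6.3301, -0.9641, 4.0000)
after link 3: o_3 = (7.1962, -0.4641, 7.0000)

7.196 -0.464 7.000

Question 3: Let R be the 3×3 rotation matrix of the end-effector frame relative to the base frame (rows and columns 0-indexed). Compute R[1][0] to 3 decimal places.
End-effector x-axis (col 0 of R) = (0.8660,0.5000,0.0000)
R[1][0] = 0.5000

0.500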